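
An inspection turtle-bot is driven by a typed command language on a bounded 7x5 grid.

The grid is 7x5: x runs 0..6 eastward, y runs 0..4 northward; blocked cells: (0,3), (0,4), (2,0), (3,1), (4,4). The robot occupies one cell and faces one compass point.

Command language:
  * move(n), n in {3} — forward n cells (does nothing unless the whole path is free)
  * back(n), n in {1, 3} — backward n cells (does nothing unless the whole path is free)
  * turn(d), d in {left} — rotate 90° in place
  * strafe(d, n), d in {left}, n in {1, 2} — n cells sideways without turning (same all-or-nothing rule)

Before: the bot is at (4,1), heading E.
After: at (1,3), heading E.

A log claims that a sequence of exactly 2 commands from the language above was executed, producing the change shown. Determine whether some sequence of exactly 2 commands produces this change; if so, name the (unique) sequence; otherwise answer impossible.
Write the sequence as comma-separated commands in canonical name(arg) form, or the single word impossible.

strafe(left, 2), back(3)

key: still facing E at the end — nothing in the sequence rotates
t0: at (4,1), heading E
step 1 (strafe(left, 2)): at (4,3), heading E
step 2 (back(3)): at (1,3), heading E
no rival 2-sequence matches.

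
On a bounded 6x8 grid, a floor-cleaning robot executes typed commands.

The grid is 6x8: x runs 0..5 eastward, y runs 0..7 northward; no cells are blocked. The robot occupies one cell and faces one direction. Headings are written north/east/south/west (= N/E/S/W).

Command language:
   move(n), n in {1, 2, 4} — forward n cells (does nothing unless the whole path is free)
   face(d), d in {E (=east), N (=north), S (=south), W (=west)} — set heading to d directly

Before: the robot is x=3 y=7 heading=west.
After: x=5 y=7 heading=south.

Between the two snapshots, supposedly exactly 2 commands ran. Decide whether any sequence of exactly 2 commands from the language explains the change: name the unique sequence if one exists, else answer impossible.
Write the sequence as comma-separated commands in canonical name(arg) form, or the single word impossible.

impossible

every 2-command combo misses the target.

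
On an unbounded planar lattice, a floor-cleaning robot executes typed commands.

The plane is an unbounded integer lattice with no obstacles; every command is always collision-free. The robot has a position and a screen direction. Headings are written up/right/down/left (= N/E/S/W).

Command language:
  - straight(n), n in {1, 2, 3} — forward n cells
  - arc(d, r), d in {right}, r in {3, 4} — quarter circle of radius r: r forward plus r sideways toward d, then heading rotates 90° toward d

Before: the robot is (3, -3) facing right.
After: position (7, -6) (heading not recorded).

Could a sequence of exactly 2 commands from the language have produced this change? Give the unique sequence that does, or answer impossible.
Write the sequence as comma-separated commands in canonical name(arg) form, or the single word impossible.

key: order matters: swapping straight(1) and arc(right, 3) lands elsewhere
from: (3, -3) facing right
[1] after straight(1): (4, -3) facing right
[2] after arc(right, 3): (7, -6) facing down
no rival 2-sequence matches.

straight(1), arc(right, 3)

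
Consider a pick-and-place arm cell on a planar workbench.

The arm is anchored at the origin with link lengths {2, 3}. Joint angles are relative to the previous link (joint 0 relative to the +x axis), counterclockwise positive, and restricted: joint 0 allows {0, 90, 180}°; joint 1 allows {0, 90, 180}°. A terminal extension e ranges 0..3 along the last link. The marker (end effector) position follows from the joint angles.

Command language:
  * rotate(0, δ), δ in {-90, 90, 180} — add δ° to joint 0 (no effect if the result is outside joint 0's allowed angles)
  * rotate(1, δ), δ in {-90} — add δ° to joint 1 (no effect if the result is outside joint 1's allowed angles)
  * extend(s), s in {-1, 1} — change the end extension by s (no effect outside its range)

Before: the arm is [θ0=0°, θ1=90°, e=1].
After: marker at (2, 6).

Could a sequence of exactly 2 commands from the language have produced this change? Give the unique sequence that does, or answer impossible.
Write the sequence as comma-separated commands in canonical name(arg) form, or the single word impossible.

extend(1), extend(1)

t0: [θ0=0°, θ1=90°, e=1]
1. extend(1) → [θ0=0°, θ1=90°, e=2]
2. extend(1) → [θ0=0°, θ1=90°, e=3]
uniquely the one of 36 2-step routes that fits.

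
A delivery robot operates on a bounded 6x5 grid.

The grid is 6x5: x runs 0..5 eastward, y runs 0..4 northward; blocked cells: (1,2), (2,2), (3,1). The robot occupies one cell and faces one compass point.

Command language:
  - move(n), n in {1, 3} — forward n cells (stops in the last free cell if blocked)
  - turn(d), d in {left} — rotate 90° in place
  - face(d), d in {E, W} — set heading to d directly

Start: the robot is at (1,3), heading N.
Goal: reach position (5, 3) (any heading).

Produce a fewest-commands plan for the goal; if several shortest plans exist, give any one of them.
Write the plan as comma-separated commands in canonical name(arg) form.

face(E), move(3), move(3)

initial: at (1,3), heading N
1. face(E) → at (1,3), heading E
2. move(3) → at (4,3), heading E
3. move(3) → at (5,3), heading E
shorter routes all fall short; 3 is best.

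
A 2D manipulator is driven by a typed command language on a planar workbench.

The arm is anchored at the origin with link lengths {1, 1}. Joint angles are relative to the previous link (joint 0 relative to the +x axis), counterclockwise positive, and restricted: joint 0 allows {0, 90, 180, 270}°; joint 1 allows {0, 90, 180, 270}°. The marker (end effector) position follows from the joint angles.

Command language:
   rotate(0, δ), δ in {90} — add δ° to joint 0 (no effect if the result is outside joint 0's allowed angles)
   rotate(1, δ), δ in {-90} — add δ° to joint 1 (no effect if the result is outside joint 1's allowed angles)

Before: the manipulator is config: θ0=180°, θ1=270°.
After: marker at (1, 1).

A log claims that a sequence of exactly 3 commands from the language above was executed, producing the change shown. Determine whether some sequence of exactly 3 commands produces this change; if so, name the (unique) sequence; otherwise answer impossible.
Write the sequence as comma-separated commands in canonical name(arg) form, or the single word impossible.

rotate(0, 90), rotate(0, 90), rotate(0, 90)

t0: config: θ0=180°, θ1=270°
[1] after rotate(0, 90): config: θ0=270°, θ1=270°
[2] after rotate(0, 90): config: θ0=0°, θ1=270°
[3] after rotate(0, 90): config: θ0=90°, θ1=270°
all 8 alternatives checked — unique.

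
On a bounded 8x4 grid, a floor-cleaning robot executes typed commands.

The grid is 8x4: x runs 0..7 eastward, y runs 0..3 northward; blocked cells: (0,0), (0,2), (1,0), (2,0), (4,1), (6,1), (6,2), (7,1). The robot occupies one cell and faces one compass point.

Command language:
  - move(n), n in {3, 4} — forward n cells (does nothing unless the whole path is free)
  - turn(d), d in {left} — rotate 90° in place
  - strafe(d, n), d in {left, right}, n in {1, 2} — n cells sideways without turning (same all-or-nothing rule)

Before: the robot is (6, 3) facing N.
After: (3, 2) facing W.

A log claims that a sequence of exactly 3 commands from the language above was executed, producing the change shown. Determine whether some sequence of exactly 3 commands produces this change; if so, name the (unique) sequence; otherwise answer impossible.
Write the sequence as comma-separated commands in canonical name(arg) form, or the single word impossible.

key: position moved to (3,2) AND the heading swung to W — translation plus rotation needed
start: (6, 3) facing N
1. turn(left) → (6, 3) facing W
2. move(3) → (3, 3) facing W
3. strafe(left, 1) → (3, 2) facing W
no rival 3-sequence matches.

turn(left), move(3), strafe(left, 1)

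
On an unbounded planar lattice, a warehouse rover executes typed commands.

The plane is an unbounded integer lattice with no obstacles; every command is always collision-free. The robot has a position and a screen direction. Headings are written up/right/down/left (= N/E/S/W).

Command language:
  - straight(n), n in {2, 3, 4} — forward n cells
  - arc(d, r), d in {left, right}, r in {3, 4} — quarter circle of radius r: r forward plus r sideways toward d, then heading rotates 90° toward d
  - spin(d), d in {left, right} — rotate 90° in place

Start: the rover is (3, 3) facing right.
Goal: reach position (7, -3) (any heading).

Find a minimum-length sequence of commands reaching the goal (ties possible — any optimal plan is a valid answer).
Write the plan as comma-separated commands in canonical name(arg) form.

t0: (3, 3) facing right
[1] after arc(right, 4): (7, -1) facing down
[2] after straight(2): (7, -3) facing down
no 1-step plan works, so 2 is optimal.

arc(right, 4), straight(2)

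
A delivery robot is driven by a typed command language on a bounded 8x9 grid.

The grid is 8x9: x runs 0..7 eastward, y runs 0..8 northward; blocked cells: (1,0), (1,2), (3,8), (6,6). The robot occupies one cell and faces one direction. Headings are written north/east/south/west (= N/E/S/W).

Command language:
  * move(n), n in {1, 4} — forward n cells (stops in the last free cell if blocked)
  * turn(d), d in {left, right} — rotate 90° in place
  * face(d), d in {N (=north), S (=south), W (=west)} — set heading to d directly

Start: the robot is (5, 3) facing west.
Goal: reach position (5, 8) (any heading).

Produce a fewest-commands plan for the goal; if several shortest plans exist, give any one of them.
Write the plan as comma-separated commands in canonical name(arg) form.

face(N), move(4), move(4)

begin: (5, 3) facing west
t=1 face(N) ⇒ (5, 3) facing north
t=2 move(4) ⇒ (5, 7) facing north
t=3 move(4) ⇒ (5, 8) facing north
no 2-step plan works, so 3 is optimal.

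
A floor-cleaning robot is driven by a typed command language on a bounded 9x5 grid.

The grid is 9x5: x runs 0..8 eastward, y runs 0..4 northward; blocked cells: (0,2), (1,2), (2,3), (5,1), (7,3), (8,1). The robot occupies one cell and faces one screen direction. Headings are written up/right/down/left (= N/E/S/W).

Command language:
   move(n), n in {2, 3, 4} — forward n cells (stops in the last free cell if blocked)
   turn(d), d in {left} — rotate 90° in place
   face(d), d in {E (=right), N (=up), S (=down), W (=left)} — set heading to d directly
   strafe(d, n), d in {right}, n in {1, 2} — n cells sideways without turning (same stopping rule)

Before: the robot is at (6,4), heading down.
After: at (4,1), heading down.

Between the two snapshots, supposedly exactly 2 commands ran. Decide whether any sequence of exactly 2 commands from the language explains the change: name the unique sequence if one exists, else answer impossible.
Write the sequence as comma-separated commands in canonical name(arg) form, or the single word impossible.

strafe(right, 2), move(3)

key: still facing S at the end — nothing in the sequence rotates
from: at (6,4), heading down
1. strafe(right, 2) → at (4,4), heading down
2. move(3) → at (4,1), heading down
no other 2-command option fits: unique.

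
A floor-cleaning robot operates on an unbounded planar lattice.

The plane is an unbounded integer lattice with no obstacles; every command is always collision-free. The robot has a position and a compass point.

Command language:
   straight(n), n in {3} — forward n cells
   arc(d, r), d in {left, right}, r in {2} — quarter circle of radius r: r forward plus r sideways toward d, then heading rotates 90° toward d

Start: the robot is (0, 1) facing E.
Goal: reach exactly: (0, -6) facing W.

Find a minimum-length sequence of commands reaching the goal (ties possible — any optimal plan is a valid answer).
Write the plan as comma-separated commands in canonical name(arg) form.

arc(right, 2), straight(3), arc(right, 2)

t0: (0, 1) facing E
[1] after arc(right, 2): (2, -1) facing S
[2] after straight(3): (2, -4) facing S
[3] after arc(right, 2): (0, -6) facing W
minimal: 3 command(s), checked below 3.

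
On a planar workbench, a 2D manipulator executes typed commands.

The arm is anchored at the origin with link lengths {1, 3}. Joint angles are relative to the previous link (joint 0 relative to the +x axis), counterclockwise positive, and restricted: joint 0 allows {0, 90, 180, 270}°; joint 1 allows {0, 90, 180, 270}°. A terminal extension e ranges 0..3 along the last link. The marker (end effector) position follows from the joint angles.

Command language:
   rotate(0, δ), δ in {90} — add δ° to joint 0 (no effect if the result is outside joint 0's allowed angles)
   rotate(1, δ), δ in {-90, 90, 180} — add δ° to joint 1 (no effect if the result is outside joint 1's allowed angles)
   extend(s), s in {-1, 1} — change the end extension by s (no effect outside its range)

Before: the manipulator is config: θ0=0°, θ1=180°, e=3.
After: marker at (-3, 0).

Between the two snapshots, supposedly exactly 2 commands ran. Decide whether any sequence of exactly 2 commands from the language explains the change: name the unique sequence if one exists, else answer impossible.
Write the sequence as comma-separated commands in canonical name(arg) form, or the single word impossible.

extend(-1), extend(-1)

start: config: θ0=0°, θ1=180°, e=3
t=1 extend(-1) ⇒ config: θ0=0°, θ1=180°, e=2
t=2 extend(-1) ⇒ config: θ0=0°, θ1=180°, e=1
all 36 alternatives checked — unique.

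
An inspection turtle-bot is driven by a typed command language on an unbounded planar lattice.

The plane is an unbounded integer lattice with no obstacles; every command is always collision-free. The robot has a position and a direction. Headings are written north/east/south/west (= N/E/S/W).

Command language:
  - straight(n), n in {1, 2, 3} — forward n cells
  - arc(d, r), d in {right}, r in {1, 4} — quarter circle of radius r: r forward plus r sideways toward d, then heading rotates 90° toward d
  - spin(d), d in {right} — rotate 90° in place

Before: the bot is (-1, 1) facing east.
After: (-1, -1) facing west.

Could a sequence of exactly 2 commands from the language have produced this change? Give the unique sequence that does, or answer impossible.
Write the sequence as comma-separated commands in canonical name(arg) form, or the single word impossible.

arc(right, 1), arc(right, 1)

key: cell and facing (now W) both changed — the 2 commands mix motion and turning
t0: (-1, 1) facing east
step 1 (arc(right, 1)): (0, 0) facing south
step 2 (arc(right, 1)): (-1, -1) facing west
uniquely the one of 36 2-step routes that fits.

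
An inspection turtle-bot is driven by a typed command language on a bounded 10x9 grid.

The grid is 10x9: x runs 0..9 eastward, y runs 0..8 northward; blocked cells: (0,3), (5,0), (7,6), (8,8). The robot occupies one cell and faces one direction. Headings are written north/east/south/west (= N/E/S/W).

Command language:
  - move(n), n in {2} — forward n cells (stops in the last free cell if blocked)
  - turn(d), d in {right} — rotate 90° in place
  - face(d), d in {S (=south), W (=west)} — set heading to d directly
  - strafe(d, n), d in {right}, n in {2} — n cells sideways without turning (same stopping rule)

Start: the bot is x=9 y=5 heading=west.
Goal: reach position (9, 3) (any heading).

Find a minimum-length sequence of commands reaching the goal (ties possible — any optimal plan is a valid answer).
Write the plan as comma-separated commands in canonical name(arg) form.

start: x=9 y=5 heading=west
1. face(S) → x=9 y=5 heading=south
2. move(2) → x=9 y=3 heading=south
nothing shorter than 2 reaches the goal.

face(S), move(2)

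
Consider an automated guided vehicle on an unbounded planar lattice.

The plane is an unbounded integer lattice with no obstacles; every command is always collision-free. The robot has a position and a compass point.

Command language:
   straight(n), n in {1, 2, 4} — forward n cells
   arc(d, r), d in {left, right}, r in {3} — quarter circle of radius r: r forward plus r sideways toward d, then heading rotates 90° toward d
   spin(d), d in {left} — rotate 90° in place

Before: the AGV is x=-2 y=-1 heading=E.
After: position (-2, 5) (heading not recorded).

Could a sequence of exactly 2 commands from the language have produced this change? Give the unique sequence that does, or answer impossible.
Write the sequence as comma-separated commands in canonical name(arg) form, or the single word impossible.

begin: x=-2 y=-1 heading=E
1. arc(left, 3) → x=1 y=2 heading=N
2. arc(left, 3) → x=-2 y=5 heading=W
no other 2-command option fits: unique.

arc(left, 3), arc(left, 3)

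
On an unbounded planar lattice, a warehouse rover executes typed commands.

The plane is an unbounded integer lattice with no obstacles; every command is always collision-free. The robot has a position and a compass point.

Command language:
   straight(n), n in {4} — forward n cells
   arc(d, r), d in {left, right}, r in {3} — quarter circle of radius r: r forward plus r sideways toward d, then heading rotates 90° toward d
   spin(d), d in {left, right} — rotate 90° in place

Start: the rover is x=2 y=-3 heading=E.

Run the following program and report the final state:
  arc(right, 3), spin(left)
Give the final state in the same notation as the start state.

begin: x=2 y=-3 heading=E
step 1 (arc(right, 3)): x=5 y=-6 heading=S
step 2 (spin(left)): x=5 y=-6 heading=E

x=5 y=-6 heading=E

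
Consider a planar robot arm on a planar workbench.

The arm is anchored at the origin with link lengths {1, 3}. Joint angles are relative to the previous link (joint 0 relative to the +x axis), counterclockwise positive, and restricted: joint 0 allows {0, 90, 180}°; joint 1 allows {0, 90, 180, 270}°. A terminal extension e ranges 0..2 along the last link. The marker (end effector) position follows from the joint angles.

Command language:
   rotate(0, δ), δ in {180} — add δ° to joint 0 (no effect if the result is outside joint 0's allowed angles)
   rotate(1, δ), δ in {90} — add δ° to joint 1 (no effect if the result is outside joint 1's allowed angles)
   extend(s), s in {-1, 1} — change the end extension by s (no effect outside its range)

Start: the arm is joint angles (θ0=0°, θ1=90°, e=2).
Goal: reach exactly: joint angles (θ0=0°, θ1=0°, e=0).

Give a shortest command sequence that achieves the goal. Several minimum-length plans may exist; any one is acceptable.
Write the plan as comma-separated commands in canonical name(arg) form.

extend(-1), extend(-1), rotate(1, 90), rotate(1, 90), rotate(1, 90)

from: joint angles (θ0=0°, θ1=90°, e=2)
[1] after extend(-1): joint angles (θ0=0°, θ1=90°, e=1)
[2] after extend(-1): joint angles (θ0=0°, θ1=90°, e=0)
[3] after rotate(1, 90): joint angles (θ0=0°, θ1=180°, e=0)
[4] after rotate(1, 90): joint angles (θ0=0°, θ1=270°, e=0)
[5] after rotate(1, 90): joint angles (θ0=0°, θ1=0°, e=0)
minimal: 5 command(s), checked below 5.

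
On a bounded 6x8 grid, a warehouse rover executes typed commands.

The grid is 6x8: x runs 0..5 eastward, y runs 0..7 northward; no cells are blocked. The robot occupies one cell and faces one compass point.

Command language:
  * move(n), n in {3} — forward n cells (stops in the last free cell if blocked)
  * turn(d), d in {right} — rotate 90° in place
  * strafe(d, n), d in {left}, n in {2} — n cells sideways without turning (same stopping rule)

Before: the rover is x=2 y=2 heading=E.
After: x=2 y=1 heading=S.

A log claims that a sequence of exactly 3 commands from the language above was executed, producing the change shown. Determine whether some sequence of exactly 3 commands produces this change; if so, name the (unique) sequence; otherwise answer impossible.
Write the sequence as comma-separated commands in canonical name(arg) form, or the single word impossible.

strafe(left, 2), turn(right), move(3)

key: running move(3) before strafe(left, 2) would end elsewhere — order is forced
start: x=2 y=2 heading=E
t=1 strafe(left, 2) ⇒ x=2 y=4 heading=E
t=2 turn(right) ⇒ x=2 y=4 heading=S
t=3 move(3) ⇒ x=2 y=1 heading=S
uniquely the one of 27 3-step routes that fits.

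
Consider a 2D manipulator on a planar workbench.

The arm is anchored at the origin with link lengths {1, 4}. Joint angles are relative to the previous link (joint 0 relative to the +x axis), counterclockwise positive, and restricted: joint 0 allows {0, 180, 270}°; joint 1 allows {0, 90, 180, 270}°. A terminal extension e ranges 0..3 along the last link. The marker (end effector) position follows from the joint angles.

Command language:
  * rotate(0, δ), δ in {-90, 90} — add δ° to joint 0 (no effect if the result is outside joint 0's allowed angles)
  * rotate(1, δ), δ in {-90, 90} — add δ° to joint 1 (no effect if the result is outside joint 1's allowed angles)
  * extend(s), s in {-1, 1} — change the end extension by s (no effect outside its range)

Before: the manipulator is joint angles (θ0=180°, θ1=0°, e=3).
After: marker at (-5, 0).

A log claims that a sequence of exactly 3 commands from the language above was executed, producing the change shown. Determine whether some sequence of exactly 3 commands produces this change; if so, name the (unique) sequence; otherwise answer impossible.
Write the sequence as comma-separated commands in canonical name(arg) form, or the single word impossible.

extend(-1), extend(-1), extend(-1)

begin: joint angles (θ0=180°, θ1=0°, e=3)
step 1 (extend(-1)): joint angles (θ0=180°, θ1=0°, e=2)
step 2 (extend(-1)): joint angles (θ0=180°, θ1=0°, e=1)
step 3 (extend(-1)): joint angles (θ0=180°, θ1=0°, e=0)
no rival 3-sequence matches.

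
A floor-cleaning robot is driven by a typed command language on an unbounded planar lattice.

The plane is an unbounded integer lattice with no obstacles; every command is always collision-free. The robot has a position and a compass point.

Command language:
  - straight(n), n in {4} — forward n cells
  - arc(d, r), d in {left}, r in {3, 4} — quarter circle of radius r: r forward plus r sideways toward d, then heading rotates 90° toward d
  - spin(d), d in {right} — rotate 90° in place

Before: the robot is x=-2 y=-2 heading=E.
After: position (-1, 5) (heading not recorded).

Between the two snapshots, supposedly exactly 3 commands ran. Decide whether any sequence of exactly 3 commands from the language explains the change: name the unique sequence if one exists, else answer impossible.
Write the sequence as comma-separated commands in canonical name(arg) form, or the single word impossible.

arc(left, 4), arc(left, 3), spin(right)

key: running spin(right) before arc(left, 4) would end elsewhere — order is forced
t0: x=-2 y=-2 heading=E
t=1 arc(left, 4) ⇒ x=2 y=2 heading=N
t=2 arc(left, 3) ⇒ x=-1 y=5 heading=W
t=3 spin(right) ⇒ x=-1 y=5 heading=N
all 64 alternatives checked — unique.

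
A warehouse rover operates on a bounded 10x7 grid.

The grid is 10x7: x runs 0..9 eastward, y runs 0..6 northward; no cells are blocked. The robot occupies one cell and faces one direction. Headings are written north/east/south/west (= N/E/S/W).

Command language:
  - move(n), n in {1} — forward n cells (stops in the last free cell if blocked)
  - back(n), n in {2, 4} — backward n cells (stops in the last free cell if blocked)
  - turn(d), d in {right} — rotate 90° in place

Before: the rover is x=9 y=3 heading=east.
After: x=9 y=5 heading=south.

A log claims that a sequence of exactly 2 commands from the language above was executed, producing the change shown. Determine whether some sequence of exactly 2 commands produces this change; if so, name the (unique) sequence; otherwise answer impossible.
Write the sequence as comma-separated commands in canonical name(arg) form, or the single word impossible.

turn(right), back(2)

key: position moved to (9,5) AND the heading swung to S — translation plus rotation needed
begin: x=9 y=3 heading=east
1. turn(right) → x=9 y=3 heading=south
2. back(2) → x=9 y=5 heading=south
uniquely the one of 16 2-step routes that fits.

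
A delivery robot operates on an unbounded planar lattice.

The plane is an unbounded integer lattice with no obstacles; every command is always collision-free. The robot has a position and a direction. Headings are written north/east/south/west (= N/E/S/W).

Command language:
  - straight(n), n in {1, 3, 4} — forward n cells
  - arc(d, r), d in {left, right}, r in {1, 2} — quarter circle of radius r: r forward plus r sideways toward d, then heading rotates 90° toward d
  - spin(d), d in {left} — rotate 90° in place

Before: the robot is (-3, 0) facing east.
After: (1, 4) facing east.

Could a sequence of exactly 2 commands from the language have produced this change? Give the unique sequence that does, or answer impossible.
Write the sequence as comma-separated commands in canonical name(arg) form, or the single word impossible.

arc(left, 2), arc(right, 2)

key: still facing E at the end — net rotation zero over 2 steps
from: (-3, 0) facing east
1. arc(left, 2) → (-1, 2) facing north
2. arc(right, 2) → (1, 4) facing east
all 64 alternatives checked — unique.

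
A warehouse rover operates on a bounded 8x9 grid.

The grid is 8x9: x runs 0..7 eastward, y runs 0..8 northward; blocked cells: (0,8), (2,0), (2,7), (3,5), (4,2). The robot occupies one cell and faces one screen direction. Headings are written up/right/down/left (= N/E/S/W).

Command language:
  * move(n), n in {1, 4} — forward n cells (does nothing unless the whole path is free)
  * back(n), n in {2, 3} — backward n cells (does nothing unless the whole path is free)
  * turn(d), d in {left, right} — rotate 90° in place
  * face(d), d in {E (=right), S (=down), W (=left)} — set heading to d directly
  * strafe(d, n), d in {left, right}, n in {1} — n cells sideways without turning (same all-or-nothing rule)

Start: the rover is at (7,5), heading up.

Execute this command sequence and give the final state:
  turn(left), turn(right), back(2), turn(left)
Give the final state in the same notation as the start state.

at (7,3), heading left

start: at (7,5), heading up
[1] after turn(left): at (7,5), heading left
[2] after turn(right): at (7,5), heading up
[3] after back(2): at (7,3), heading up
[4] after turn(left): at (7,3), heading left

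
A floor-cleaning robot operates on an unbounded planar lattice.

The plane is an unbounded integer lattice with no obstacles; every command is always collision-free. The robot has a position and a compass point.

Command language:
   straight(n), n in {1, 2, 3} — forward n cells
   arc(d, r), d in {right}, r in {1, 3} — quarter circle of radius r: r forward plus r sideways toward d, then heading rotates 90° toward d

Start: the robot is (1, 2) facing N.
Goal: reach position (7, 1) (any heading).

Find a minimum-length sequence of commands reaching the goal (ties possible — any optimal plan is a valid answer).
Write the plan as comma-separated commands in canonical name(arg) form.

start: (1, 2) facing N
[1] after arc(right, 3): (4, 5) facing E
[2] after arc(right, 3): (7, 2) facing S
[3] after straight(1): (7, 1) facing S
minimal: 3 command(s), checked below 3.

arc(right, 3), arc(right, 3), straight(1)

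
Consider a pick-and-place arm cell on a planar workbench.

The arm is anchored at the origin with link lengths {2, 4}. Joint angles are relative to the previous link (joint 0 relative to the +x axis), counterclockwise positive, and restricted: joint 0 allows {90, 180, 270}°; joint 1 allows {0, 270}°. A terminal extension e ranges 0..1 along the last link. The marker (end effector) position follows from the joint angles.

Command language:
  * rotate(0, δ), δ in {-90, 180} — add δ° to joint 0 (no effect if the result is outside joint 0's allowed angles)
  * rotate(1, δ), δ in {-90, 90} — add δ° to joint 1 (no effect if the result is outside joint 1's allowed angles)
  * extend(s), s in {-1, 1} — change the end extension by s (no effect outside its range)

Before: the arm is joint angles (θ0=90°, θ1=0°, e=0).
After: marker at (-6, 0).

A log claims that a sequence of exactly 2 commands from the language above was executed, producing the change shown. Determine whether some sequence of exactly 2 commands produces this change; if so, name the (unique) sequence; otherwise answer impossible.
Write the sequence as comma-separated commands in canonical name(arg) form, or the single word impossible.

key: order matters: swapping rotate(0, 180) and rotate(0, -90) lands elsewhere
t0: joint angles (θ0=90°, θ1=0°, e=0)
t=1 rotate(0, 180) ⇒ joint angles (θ0=270°, θ1=0°, e=0)
t=2 rotate(0, -90) ⇒ joint angles (θ0=180°, θ1=0°, e=0)
all 36 alternatives checked — unique.

rotate(0, 180), rotate(0, -90)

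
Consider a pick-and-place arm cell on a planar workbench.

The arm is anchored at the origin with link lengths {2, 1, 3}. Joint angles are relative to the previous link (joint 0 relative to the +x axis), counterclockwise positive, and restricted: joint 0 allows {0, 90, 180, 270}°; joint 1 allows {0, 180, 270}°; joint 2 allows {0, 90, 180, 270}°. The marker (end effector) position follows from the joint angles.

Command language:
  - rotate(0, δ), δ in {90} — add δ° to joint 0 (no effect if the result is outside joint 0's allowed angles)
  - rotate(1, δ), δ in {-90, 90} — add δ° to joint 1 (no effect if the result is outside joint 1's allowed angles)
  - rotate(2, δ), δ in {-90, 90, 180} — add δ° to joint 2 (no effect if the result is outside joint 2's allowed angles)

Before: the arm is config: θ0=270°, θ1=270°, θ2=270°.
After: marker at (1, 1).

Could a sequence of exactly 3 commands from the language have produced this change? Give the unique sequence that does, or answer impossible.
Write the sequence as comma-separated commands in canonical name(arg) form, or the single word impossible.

start: config: θ0=270°, θ1=270°, θ2=270°
t=1 rotate(0, 90) ⇒ config: θ0=0°, θ1=270°, θ2=270°
t=2 rotate(0, 90) ⇒ config: θ0=90°, θ1=270°, θ2=270°
t=3 rotate(0, 90) ⇒ config: θ0=180°, θ1=270°, θ2=270°
no other 3-command option fits: unique.

rotate(0, 90), rotate(0, 90), rotate(0, 90)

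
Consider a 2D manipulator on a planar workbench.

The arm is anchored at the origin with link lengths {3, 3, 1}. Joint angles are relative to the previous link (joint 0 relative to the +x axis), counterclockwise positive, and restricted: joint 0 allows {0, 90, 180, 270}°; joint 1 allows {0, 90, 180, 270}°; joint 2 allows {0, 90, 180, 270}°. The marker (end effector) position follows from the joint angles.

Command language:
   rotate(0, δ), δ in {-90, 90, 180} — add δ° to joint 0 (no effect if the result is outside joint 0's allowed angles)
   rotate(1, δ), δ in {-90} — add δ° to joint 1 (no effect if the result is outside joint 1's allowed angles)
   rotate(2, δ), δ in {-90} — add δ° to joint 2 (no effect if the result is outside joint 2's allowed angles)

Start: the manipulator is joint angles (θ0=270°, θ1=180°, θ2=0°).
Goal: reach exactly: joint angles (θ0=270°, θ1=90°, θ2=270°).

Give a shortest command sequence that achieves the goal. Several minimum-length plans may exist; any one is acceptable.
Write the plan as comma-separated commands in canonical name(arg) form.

rotate(1, -90), rotate(2, -90)

from: joint angles (θ0=270°, θ1=180°, θ2=0°)
[1] after rotate(1, -90): joint angles (θ0=270°, θ1=90°, θ2=0°)
[2] after rotate(2, -90): joint angles (θ0=270°, θ1=90°, θ2=270°)
minimal: 2 command(s), checked below 2.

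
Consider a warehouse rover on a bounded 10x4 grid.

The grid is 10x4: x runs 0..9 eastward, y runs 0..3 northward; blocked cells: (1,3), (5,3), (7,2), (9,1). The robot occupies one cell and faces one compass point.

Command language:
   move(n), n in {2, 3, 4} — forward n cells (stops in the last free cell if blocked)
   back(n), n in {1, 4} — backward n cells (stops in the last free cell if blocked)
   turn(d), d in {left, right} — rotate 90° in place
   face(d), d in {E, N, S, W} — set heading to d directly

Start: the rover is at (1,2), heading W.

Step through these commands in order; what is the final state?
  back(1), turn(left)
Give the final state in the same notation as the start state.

start: at (1,2), heading W
[1] after back(1): at (2,2), heading W
[2] after turn(left): at (2,2), heading S

at (2,2), heading S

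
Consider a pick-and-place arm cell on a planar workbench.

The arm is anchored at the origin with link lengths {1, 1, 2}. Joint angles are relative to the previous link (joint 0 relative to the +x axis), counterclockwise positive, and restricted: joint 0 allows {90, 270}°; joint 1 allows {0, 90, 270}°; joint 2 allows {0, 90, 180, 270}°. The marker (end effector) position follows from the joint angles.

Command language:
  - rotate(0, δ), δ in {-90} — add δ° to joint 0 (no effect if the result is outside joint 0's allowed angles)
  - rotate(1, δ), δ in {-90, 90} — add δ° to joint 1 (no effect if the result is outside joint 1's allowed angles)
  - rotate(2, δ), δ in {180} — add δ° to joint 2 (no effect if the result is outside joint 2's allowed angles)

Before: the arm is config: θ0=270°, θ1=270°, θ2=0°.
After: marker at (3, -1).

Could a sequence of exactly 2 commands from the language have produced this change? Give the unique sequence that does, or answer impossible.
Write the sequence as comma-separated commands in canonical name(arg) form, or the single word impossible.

rotate(1, 90), rotate(1, 90)

initial: config: θ0=270°, θ1=270°, θ2=0°
step 1 (rotate(1, 90)): config: θ0=270°, θ1=0°, θ2=0°
step 2 (rotate(1, 90)): config: θ0=270°, θ1=90°, θ2=0°
no rival 2-sequence matches.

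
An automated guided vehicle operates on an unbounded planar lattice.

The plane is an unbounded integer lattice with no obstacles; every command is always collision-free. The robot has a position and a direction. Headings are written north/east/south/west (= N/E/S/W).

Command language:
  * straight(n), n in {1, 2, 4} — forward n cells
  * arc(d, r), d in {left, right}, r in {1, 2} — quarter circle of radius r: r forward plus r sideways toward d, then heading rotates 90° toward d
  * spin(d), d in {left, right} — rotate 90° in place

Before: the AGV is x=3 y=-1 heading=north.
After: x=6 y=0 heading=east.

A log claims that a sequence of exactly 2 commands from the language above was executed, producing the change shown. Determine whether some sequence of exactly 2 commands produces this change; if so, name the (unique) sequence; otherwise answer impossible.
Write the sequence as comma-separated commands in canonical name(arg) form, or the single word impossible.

arc(right, 1), straight(2)

key: order matters: swapping arc(right, 1) and straight(2) lands elsewhere
begin: x=3 y=-1 heading=north
[1] after arc(right, 1): x=4 y=0 heading=east
[2] after straight(2): x=6 y=0 heading=east
uniquely the one of 81 2-step routes that fits.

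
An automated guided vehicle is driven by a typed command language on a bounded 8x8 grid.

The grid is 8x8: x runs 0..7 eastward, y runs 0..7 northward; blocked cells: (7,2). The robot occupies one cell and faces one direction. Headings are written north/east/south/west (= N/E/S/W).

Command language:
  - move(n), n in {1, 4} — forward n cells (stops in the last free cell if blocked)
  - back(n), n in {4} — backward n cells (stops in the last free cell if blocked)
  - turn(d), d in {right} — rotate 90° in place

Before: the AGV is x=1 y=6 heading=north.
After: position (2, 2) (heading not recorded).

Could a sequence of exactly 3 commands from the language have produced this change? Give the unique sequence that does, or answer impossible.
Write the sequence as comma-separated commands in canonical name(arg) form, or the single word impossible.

back(4), turn(right), move(1)

key: order matters: swapping back(4) and move(1) lands elsewhere
start: x=1 y=6 heading=north
step 1 (back(4)): x=1 y=2 heading=north
step 2 (turn(right)): x=1 y=2 heading=east
step 3 (move(1)): x=2 y=2 heading=east
no rival 3-sequence matches.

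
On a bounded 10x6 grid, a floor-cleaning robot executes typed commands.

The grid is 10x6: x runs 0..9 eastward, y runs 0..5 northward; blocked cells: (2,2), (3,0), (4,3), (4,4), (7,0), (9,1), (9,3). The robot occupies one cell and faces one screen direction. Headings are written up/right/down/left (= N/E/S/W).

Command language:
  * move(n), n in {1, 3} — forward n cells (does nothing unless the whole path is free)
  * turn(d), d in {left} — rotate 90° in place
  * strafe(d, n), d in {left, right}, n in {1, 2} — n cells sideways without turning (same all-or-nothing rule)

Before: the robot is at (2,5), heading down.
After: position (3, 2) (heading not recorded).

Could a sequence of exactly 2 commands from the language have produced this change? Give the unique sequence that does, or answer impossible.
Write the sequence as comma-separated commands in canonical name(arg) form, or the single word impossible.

key: running move(3) before strafe(left, 1) would end elsewhere — order is forced
from: at (2,5), heading down
step 1 (strafe(left, 1)): at (3,5), heading down
step 2 (move(3)): at (3,2), heading down
no rival 2-sequence matches.

strafe(left, 1), move(3)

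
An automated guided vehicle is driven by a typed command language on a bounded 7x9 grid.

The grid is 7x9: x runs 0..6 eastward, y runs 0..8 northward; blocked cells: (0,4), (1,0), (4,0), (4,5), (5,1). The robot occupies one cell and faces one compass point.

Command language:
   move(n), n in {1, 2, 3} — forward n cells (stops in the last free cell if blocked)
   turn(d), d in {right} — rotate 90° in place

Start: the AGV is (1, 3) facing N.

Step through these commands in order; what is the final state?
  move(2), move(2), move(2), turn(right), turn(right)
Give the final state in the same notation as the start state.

start: (1, 3) facing N
t=1 move(2) ⇒ (1, 5) facing N
t=2 move(2) ⇒ (1, 7) facing N
t=3 move(2) ⇒ (1, 8) facing N
t=4 turn(right) ⇒ (1, 8) facing E
t=5 turn(right) ⇒ (1, 8) facing S

(1, 8) facing S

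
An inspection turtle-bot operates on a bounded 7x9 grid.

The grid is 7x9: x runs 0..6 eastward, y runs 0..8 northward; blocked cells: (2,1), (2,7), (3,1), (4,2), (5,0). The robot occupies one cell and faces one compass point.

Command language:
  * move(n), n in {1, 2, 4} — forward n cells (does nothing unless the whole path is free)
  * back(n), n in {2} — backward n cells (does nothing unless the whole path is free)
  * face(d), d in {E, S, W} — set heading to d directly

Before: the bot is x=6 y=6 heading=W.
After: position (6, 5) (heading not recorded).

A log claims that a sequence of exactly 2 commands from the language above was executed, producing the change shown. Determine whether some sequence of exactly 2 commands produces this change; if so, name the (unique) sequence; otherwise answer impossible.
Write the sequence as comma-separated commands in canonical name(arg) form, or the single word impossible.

face(S), move(1)

key: order matters: swapping face(S) and move(1) lands elsewhere
begin: x=6 y=6 heading=W
[1] after face(S): x=6 y=6 heading=S
[2] after move(1): x=6 y=5 heading=S
no other 2-command option fits: unique.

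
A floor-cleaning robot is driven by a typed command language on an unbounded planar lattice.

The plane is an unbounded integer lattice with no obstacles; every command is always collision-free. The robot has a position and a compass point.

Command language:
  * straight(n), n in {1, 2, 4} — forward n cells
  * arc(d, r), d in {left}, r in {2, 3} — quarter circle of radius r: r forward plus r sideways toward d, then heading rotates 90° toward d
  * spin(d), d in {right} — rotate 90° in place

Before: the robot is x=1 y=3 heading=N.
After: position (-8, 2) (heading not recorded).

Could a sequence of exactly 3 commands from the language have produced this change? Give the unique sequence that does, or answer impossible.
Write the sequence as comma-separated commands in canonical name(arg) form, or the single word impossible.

key: running arc(left, 3) before arc(left, 2) would end elsewhere — order is forced
start: x=1 y=3 heading=N
t=1 arc(left, 2) ⇒ x=-1 y=5 heading=W
t=2 straight(4) ⇒ x=-5 y=5 heading=W
t=3 arc(left, 3) ⇒ x=-8 y=2 heading=S
no rival 3-sequence matches.

arc(left, 2), straight(4), arc(left, 3)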